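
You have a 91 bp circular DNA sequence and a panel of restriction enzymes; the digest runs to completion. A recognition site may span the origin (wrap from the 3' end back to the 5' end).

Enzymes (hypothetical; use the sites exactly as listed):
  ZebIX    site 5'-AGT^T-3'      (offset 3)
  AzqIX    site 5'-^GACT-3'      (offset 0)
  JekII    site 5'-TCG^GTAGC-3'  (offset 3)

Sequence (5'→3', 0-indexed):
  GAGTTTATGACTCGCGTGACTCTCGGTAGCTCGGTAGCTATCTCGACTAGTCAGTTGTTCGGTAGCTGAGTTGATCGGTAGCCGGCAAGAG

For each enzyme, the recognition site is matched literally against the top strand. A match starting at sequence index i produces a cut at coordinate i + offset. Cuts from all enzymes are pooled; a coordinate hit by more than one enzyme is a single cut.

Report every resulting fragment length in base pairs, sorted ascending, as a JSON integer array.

Scan for sites:
  ZebIX (AGTT, off=3): starts [1, 52, 68] → cuts [4, 55, 71]
  AzqIX (GACT, off=0): starts [8, 17, 44] → cuts [8, 17, 44]
  JekII (TCGGTAGC, off=3): starts [22, 30, 58, 74] → cuts [25, 33, 61, 77]

All cut coordinates (distinct, sorted): [4, 8, 17, 25, 33, 44, 55, 61, 71, 77]

Fragment lengths:
  4→8: 4 bp
  8→17: 9 bp
  17→25: 8 bp
  25→33: 8 bp
  33→44: 11 bp
  44→55: 11 bp
  55→61: 6 bp
  61→71: 10 bp
  71→77: 6 bp
  77→4 (wrap): 91-77+4 = 18 bp

[4,6,6,8,8,9,10,11,11,18]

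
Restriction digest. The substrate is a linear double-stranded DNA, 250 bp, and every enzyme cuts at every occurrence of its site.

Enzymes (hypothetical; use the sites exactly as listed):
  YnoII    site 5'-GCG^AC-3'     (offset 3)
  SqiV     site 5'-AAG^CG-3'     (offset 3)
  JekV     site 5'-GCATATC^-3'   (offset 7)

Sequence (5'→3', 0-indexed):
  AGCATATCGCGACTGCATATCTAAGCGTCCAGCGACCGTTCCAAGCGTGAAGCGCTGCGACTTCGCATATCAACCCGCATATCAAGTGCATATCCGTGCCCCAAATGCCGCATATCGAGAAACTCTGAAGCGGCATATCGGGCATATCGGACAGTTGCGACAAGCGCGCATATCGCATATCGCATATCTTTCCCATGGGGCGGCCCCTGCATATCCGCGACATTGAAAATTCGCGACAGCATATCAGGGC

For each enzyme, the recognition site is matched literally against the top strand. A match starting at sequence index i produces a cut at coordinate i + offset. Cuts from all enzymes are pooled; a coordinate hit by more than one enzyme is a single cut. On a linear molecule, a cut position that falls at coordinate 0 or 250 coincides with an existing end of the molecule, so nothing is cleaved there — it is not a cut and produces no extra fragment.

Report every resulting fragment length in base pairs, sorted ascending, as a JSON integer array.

[3,4,4,5,5,7,7,7,7,8,9,9,9,10,10,10,11,11,11,12,12,14,16,22,27]

Site scan:
  YnoII GCGAC/3: at [8, 31, 56, 156, 216, 232] ⇒ [11, 34, 59, 159, 219, 235]
  SqiV AAGCG/3: at [22, 42, 49, 127, 161] ⇒ [25, 45, 52, 130, 164]
  JekV GCATATC/7: at [1, 14, 64, 76, 87, 109, 132, 141, 167, 174, 181, 208, 238] ⇒ [8, 21, 71, 83, 94, 116, 139, 148, 174, 181, 188, 215, 245]

Pooled cuts: [8, 11, 21, 25, 34, 45, 52, 59, 71, 83, 94, 116, 130, 139, 148, 159, 164, 174, 181, 188, 215, 219, 235, 245]

Fragments:
  [0,8): 8 bp
  [8,11): 3 bp
  [11,21): 10 bp
  [21,25): 4 bp
  [25,34): 9 bp
  [34,45): 11 bp
  [45,52): 7 bp
  [52,59): 7 bp
  [59,71): 12 bp
  [71,83): 12 bp
  [83,94): 11 bp
  [94,116): 22 bp
  [116,130): 14 bp
  [130,139): 9 bp
  [139,148): 9 bp
  [148,159): 11 bp
  [159,164): 5 bp
  [164,174): 10 bp
  [174,181): 7 bp
  [181,188): 7 bp
  [188,215): 27 bp
  [215,219): 4 bp
  [219,235): 16 bp
  [235,245): 10 bp
  [245,250): 5 bp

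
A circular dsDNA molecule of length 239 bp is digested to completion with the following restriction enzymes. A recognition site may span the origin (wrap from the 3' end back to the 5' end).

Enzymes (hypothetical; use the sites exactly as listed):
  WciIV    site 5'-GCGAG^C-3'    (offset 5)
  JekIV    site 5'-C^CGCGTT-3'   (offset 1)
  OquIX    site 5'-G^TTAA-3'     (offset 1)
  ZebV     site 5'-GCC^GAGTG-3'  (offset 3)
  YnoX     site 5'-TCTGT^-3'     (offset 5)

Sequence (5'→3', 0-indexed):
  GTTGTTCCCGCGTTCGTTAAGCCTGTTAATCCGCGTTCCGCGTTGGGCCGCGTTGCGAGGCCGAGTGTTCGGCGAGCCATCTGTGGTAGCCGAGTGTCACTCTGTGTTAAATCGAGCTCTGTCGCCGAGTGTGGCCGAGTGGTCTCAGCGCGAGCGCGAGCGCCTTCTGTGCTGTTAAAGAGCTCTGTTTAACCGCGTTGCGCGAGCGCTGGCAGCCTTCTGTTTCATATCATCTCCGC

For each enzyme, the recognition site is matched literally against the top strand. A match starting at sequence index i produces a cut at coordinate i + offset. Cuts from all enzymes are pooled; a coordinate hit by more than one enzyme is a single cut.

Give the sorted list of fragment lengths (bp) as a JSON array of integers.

[1,4,4,5,6,6,7,7,8,8,9,10,10,10,11,13,13,14,14,14,14,16,17,18]

Site scan:
  WciIV GCGAGC/5: at [71, 149, 155, 201] ⇒ [76, 154, 160, 206]
  JekIV CCGCGTT/1: at [7, 30, 37, 47, 192, 235] ⇒ [8, 31, 38, 48, 193, 236]
  OquIX GTTAA/1: at [15, 24, 105, 173] ⇒ [16, 25, 106, 174]
  ZebV GCCGAGTG/3: at [59, 88, 123, 133] ⇒ [62, 91, 126, 136]
  YnoX TCTGT/5: at [79, 100, 117, 165, 183, 218] ⇒ [84, 105, 122, 170, 188, 223]

All cut coordinates (distinct, sorted): [8, 16, 25, 31, 38, 48, 62, 76, 84, 91, 105, 106, 122, 126, 136, 154, 160, 170, 174, 188, 193, 206, 223, 236]

Fragments:
  8→16: 8 bp
  16→25: 9 bp
  25→31: 6 bp
  31→38: 7 bp
  38→48: 10 bp
  48→62: 14 bp
  62→76: 14 bp
  76→84: 8 bp
  84→91: 7 bp
  91→105: 14 bp
  105→106: 1 bp
  106→122: 16 bp
  122→126: 4 bp
  126→136: 10 bp
  136→154: 18 bp
  154→160: 6 bp
  160→170: 10 bp
  170→174: 4 bp
  174→188: 14 bp
  188→193: 5 bp
  193→206: 13 bp
  206→223: 17 bp
  223→236: 13 bp
  236→8 (wrap): 239-236+8 = 11 bp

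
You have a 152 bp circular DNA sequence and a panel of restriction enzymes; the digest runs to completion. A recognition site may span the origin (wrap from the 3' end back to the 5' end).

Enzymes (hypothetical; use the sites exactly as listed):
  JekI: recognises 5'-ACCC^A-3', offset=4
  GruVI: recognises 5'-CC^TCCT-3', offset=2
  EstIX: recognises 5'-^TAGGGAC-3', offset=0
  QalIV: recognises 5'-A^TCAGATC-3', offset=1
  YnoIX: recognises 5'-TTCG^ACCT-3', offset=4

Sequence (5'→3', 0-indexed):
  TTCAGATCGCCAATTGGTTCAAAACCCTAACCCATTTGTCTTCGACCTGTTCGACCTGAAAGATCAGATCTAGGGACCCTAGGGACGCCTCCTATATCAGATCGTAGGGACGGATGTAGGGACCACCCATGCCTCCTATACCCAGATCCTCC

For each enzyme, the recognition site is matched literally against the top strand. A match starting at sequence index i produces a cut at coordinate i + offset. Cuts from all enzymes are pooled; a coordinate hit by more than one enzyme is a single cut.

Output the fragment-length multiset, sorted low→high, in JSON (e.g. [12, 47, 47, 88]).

[5,6,7,7,8,9,9,10,10,10,11,12,12,36]

Site scan:
  JekI (ACCCA, off=4): starts [29, 124, 139] → cuts [33, 128, 143]
  GruVI (CCTCCT, off=2): starts [87, 131, 147] → cuts [89, 133, 149]
  EstIX (TAGGGAC, off=0): starts [70, 79, 104, 116] → cuts [70, 79, 104, 116]
  QalIV (ATCAGATC, off=1): starts [62, 95] → cuts [63, 96]
  YnoIX (TTCGACCT, off=4): starts [40, 49] → cuts [44, 53]

All cut coordinates (distinct, sorted): [33, 44, 53, 63, 70, 79, 89, 96, 104, 116, 128, 133, 143, 149]

Fragments:
  33→44: 11 bp
  44→53: 9 bp
  53→63: 10 bp
  63→70: 7 bp
  70→79: 9 bp
  79→89: 10 bp
  89→96: 7 bp
  96→104: 8 bp
  104→116: 12 bp
  116→128: 12 bp
  128→133: 5 bp
  133→143: 10 bp
  143→149: 6 bp
  149→33 (wrap): 152-149+33 = 36 bp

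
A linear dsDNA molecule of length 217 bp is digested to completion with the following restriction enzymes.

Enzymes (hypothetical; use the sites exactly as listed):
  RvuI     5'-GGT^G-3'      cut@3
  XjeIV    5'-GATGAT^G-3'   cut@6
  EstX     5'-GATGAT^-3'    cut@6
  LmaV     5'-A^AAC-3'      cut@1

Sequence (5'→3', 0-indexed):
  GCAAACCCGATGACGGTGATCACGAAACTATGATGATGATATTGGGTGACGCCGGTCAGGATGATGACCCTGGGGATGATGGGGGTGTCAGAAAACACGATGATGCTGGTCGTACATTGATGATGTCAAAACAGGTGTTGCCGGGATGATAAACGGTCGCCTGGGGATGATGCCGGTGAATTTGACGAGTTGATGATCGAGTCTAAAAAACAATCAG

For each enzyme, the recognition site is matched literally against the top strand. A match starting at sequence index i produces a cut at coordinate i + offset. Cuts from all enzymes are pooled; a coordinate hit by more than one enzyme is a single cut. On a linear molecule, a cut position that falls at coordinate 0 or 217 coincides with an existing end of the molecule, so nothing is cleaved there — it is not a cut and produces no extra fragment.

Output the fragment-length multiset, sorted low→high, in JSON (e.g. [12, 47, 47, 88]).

[1,3,3,5,6,6,7,7,7,8,9,11,11,12,14,14,15,18,20,20,20]

Scan for sites:
  RvuI (GGTG, off=3): starts [14, 44, 83, 133, 174] → cuts [17, 47, 86, 136, 177]
  XjeIV (GATGATG, off=6): starts [31, 59, 74, 98, 118, 165] → cuts [37, 65, 80, 104, 124, 171]
  EstX (GATGAT, off=6): starts [31, 34, 59, 74, 98, 118, 144, 165, 191] → cuts [37, 40, 65, 80, 104, 124, 150, 171, 197]
  LmaV (AAAC, off=1): starts [2, 24, 92, 128, 150, 207] → cuts [3, 25, 93, 129, 151, 208]

Pooled cuts: [3, 17, 25, 37, 40, 47, 65, 80, 86, 93, 104, 124, 129, 136, 150, 151, 171, 177, 197, 208]

Fragment lengths:
  [0,3): 3 bp
  [3,17): 14 bp
  [17,25): 8 bp
  [25,37): 12 bp
  [37,40): 3 bp
  [40,47): 7 bp
  [47,65): 18 bp
  [65,80): 15 bp
  [80,86): 6 bp
  [86,93): 7 bp
  [93,104): 11 bp
  [104,124): 20 bp
  [124,129): 5 bp
  [129,136): 7 bp
  [136,150): 14 bp
  [150,151): 1 bp
  [151,171): 20 bp
  [171,177): 6 bp
  [177,197): 20 bp
  [197,208): 11 bp
  [208,217): 9 bp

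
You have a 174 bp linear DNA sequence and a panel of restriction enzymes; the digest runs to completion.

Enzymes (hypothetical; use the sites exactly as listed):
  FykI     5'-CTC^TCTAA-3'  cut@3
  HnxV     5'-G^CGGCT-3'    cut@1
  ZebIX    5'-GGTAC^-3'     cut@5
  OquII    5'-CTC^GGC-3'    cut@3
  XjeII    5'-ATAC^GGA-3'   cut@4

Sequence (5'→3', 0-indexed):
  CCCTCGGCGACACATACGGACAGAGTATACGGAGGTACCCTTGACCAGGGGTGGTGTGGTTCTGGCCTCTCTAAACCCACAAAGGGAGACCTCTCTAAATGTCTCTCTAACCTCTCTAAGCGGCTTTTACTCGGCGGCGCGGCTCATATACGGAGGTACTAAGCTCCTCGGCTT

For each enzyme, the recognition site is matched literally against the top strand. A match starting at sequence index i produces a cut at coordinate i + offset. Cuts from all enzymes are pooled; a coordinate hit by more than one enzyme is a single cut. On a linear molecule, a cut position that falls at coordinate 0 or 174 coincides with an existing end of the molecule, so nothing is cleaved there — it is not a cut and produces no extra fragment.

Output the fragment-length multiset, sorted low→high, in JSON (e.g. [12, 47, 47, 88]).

[5,5,6,7,8,8,9,10,12,12,12,12,13,24,31]

Scan for sites:
  FykI CTCTCTAA/3: at [66, 90, 102, 111] ⇒ [69, 93, 105, 114]
  HnxV GCGGCT/1: at [119, 138] ⇒ [120, 139]
  ZebIX GGTAC/5: at [33, 154] ⇒ [38, 159]
  OquII CTCGGC/3: at [2, 129, 166] ⇒ [5, 132, 169]
  XjeII ATACGGA/4: at [13, 26, 147] ⇒ [17, 30, 151]

All cut coordinates (distinct, sorted): [5, 17, 30, 38, 69, 93, 105, 114, 120, 132, 139, 151, 159, 169]

Fragments:
  [0,5): 5 bp
  [5,17): 12 bp
  [17,30): 13 bp
  [30,38): 8 bp
  [38,69): 31 bp
  [69,93): 24 bp
  [93,105): 12 bp
  [105,114): 9 bp
  [114,120): 6 bp
  [120,132): 12 bp
  [132,139): 7 bp
  [139,151): 12 bp
  [151,159): 8 bp
  [159,169): 10 bp
  [169,174): 5 bp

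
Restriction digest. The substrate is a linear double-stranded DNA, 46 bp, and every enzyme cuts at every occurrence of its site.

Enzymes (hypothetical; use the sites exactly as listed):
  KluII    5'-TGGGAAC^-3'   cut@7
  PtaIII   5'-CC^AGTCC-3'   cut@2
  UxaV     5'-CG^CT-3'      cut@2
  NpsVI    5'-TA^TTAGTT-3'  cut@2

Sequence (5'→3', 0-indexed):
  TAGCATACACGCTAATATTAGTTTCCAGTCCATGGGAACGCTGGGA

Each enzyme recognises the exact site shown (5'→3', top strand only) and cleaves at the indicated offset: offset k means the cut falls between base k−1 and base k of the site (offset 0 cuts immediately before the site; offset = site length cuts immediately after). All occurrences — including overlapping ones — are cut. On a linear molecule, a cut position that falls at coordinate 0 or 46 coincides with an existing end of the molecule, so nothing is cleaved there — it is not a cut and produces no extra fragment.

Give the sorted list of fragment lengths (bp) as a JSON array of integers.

Site scan:
  KluII TGGGAAC/7: at [32] ⇒ [39]
  PtaIII CCAGTCC/2: at [24] ⇒ [26]
  UxaV CGCT/2: at [9, 38] ⇒ [11, 40]
  NpsVI TATTAGTT/2: at [15] ⇒ [17]

Pooled cuts: [11, 17, 26, 39, 40]

Fragment lengths:
  [0,11): 11 bp
  [11,17): 6 bp
  [17,26): 9 bp
  [26,39): 13 bp
  [39,40): 1 bp
  [40,46): 6 bp

[1,6,6,9,11,13]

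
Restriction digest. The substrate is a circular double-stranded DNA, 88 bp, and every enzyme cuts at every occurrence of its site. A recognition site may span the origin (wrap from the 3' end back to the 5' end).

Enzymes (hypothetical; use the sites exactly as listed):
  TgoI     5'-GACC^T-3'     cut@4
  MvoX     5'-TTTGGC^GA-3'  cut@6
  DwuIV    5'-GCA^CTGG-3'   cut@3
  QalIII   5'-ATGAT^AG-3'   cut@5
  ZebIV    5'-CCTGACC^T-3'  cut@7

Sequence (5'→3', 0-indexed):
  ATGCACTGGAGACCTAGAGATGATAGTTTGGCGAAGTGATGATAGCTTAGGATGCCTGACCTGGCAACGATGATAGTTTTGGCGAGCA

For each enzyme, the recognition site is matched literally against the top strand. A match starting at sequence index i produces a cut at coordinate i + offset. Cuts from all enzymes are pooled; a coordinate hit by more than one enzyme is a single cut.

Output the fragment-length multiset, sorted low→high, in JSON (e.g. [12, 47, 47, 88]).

Scan for sites:
  TgoI GACCT/4: at [10, 57] ⇒ [14, 61]
  MvoX TTTGGCGA/6: at [26, 77] ⇒ [32, 83]
  DwuIV GCACTGG/3: at [2] ⇒ [5]
  QalIII ATGATAG/5: at [19, 38, 69] ⇒ [24, 43, 74]
  ZebIV CCTGACCT/7: at [54] ⇒ [61]

Pooled cuts: [5, 14, 24, 32, 43, 61, 74, 83]

Fragments:
  5→14: 9 bp
  14→24: 10 bp
  24→32: 8 bp
  32→43: 11 bp
  43→61: 18 bp
  61→74: 13 bp
  74→83: 9 bp
  83→5 (wrap): 88-83+5 = 10 bp

[8,9,9,10,10,11,13,18]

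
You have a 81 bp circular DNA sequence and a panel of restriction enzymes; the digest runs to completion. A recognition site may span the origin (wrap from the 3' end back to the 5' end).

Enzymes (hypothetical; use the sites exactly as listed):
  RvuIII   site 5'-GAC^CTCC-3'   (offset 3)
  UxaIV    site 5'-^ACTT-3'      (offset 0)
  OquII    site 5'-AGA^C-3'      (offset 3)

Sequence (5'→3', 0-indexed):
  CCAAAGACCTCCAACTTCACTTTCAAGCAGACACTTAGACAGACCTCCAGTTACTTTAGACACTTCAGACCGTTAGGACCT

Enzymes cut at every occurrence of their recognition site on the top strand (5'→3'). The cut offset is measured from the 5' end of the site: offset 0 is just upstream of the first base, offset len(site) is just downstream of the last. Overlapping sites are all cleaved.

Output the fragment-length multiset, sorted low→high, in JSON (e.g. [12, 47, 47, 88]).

Per-enzyme occurrences:
  RvuIII (GACCTCC, off=3): starts [5, 41, 76] → cuts [8, 44, 79]
  UxaIV (ACTT, off=0): starts [13, 18, 32, 52, 61] → cuts [13, 18, 32, 52, 61]
  OquII (AGAC, off=3): starts [4, 28, 36, 40, 57, 66] → cuts [7, 31, 39, 43, 60, 69]

All cut coordinates (distinct, sorted): [7, 8, 13, 18, 31, 32, 39, 43, 44, 52, 60, 61, 69, 79]

Fragment lengths:
  7→8: 1 bp
  8→13: 5 bp
  13→18: 5 bp
  18→31: 13 bp
  31→32: 1 bp
  32→39: 7 bp
  39→43: 4 bp
  43→44: 1 bp
  44→52: 8 bp
  52→60: 8 bp
  60→61: 1 bp
  61→69: 8 bp
  69→79: 10 bp
  79→7 (wrap): 81-79+7 = 9 bp

[1,1,1,1,4,5,5,7,8,8,8,9,10,13]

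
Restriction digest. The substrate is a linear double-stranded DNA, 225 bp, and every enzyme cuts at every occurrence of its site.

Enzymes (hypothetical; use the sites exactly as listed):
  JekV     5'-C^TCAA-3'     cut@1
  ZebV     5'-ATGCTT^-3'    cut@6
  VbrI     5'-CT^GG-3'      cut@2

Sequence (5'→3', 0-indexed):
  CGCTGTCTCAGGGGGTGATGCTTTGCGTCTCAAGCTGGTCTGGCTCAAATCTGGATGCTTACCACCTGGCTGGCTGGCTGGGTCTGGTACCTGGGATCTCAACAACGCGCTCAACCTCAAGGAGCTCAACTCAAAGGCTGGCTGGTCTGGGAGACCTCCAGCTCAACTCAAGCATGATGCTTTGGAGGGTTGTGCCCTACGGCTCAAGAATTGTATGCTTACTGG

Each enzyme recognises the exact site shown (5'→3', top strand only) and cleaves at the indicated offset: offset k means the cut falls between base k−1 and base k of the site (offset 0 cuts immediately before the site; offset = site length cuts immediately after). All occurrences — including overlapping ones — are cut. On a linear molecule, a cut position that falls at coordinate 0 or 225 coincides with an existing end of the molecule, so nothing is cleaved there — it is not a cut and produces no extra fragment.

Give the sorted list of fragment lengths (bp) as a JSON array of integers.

Scan for sites:
  JekV CTCAA/1: at [28, 43, 97, 109, 115, 124, 129, 161, 166, 202] ⇒ [29, 44, 98, 110, 116, 125, 130, 162, 167, 203]
  ZebV ATGCTT/6: at [17, 54, 176, 214] ⇒ [23, 60, 182, 220]
  VbrI CTGG/2: at [34, 39, 50, 65, 69, 73, 77, 83, 90, 137, 141, 146, 221] ⇒ [36, 41, 52, 67, 71, 75, 79, 85, 92, 139, 143, 148, 223]

Pooled cuts: [23, 29, 36, 41, 44, 52, 60, 67, 71, 75, 79, 85, 92, 98, 110, 116, 125, 130, 139, 143, 148, 162, 167, 182, 203, 220, 223]

Fragments:
  [0,23): 23 bp
  [23,29): 6 bp
  [29,36): 7 bp
  [36,41): 5 bp
  [41,44): 3 bp
  [44,52): 8 bp
  [52,60): 8 bp
  [60,67): 7 bp
  [67,71): 4 bp
  [71,75): 4 bp
  [75,79): 4 bp
  [79,85): 6 bp
  [85,92): 7 bp
  [92,98): 6 bp
  [98,110): 12 bp
  [110,116): 6 bp
  [116,125): 9 bp
  [125,130): 5 bp
  [130,139): 9 bp
  [139,143): 4 bp
  [143,148): 5 bp
  [148,162): 14 bp
  [162,167): 5 bp
  [167,182): 15 bp
  [182,203): 21 bp
  [203,220): 17 bp
  [220,223): 3 bp
  [223,225): 2 bp

[2,3,3,4,4,4,4,5,5,5,5,6,6,6,6,7,7,7,8,8,9,9,12,14,15,17,21,23]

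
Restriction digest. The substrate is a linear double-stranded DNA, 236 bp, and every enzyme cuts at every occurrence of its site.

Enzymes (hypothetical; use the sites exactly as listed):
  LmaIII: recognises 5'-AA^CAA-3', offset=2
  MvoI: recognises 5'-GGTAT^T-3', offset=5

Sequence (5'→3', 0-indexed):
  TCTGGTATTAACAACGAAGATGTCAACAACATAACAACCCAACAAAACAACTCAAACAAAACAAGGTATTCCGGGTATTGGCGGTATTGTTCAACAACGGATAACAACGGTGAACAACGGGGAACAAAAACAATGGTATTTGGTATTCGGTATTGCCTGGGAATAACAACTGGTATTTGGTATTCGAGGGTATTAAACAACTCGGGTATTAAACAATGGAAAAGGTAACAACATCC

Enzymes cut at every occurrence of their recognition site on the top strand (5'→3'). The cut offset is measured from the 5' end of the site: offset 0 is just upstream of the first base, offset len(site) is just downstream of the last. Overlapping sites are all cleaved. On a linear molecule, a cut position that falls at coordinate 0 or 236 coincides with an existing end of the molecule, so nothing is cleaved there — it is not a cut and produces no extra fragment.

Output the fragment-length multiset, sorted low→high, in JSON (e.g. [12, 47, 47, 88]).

[3,4,4,5,5,6,7,7,7,7,8,8,8,8,8,9,9,9,9,10,10,10,10,10,12,13,15,15]

Site scan:
  LmaIII AACAA/2: at [9, 24, 32, 40, 45, 54, 59, 92, 102, 112, 122, 128, 164, 195, 211, 226] ⇒ [11, 26, 34, 42, 47, 56, 61, 94, 104, 114, 124, 130, 166, 197, 213, 228]
  MvoI GGTATT/5: at [3, 64, 73, 82, 134, 141, 148, 171, 178, 188, 204] ⇒ [8, 69, 78, 87, 139, 146, 153, 176, 183, 193, 209]

All cut coordinates (distinct, sorted): [8, 11, 26, 34, 42, 47, 56, 61, 69, 78, 87, 94, 104, 114, 124, 130, 139, 146, 153, 166, 176, 183, 193, 197, 209, 213, 228]

Fragment lengths:
  [0,8): 8 bp
  [8,11): 3 bp
  [11,26): 15 bp
  [26,34): 8 bp
  [34,42): 8 bp
  [42,47): 5 bp
  [47,56): 9 bp
  [56,61): 5 bp
  [61,69): 8 bp
  [69,78): 9 bp
  [78,87): 9 bp
  [87,94): 7 bp
  [94,104): 10 bp
  [104,114): 10 bp
  [114,124): 10 bp
  [124,130): 6 bp
  [130,139): 9 bp
  [139,146): 7 bp
  [146,153): 7 bp
  [153,166): 13 bp
  [166,176): 10 bp
  [176,183): 7 bp
  [183,193): 10 bp
  [193,197): 4 bp
  [197,209): 12 bp
  [209,213): 4 bp
  [213,228): 15 bp
  [228,236): 8 bp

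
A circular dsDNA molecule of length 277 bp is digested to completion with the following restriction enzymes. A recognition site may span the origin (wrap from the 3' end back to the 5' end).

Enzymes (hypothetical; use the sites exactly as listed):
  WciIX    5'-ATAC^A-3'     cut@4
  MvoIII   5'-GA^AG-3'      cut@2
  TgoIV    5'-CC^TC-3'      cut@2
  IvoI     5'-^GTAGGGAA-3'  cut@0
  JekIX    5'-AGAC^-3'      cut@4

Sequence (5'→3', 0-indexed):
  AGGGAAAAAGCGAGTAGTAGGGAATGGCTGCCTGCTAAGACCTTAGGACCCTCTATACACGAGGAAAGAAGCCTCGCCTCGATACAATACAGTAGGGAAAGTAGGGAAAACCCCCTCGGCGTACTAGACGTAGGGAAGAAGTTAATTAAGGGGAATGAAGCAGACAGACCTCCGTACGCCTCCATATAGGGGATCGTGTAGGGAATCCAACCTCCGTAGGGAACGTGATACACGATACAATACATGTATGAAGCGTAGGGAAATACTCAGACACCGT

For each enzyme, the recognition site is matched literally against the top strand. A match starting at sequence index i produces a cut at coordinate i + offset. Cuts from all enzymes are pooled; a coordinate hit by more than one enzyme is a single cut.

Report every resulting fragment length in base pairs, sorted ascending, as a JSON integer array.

Site scan:
  WciIX ATACA/4: at [54, 81, 86, 227, 234, 239] ⇒ [58, 85, 90, 231, 238, 243]
  MvoIII GAAG/2: at [67, 134, 137, 156, 249] ⇒ [69, 136, 139, 158, 251]
  TgoIV CCTC/2: at [49, 71, 76, 113, 168, 178, 210] ⇒ [51, 73, 78, 115, 170, 180, 212]
  IvoI GTAGGGAA/0: at [16, 91, 100, 129, 197, 215, 254, 275] ⇒ [16, 91, 100, 129, 197, 215, 254, 275]
  JekIX AGAC/4: at [37, 125, 161, 165, 268] ⇒ [41, 129, 165, 169, 272]

Pooled cuts: [16, 41, 51, 58, 69, 73, 78, 85, 90, 91, 100, 115, 129, 136, 139, 158, 165, 169, 170, 180, 197, 212, 215, 231, 238, 243, 251, 254, 272, 275]

Fragments:
  16→41: 25 bp
  41→51: 10 bp
  51→58: 7 bp
  58→69: 11 bp
  69→73: 4 bp
  73→78: 5 bp
  78→85: 7 bp
  85→90: 5 bp
  90→91: 1 bp
  91→100: 9 bp
  100→115: 15 bp
  115→129: 14 bp
  129→136: 7 bp
  136→139: 3 bp
  139→158: 19 bp
  158→165: 7 bp
  165→169: 4 bp
  169→170: 1 bp
  170→180: 10 bp
  180→197: 17 bp
  197→212: 15 bp
  212→215: 3 bp
  215→231: 16 bp
  231→238: 7 bp
  238→243: 5 bp
  243→251: 8 bp
  251→254: 3 bp
  254→272: 18 bp
  272→275: 3 bp
  275→16 (wrap): 277-275+16 = 18 bp

[1,1,3,3,3,3,4,4,5,5,5,7,7,7,7,7,8,9,10,10,11,14,15,15,16,17,18,18,19,25]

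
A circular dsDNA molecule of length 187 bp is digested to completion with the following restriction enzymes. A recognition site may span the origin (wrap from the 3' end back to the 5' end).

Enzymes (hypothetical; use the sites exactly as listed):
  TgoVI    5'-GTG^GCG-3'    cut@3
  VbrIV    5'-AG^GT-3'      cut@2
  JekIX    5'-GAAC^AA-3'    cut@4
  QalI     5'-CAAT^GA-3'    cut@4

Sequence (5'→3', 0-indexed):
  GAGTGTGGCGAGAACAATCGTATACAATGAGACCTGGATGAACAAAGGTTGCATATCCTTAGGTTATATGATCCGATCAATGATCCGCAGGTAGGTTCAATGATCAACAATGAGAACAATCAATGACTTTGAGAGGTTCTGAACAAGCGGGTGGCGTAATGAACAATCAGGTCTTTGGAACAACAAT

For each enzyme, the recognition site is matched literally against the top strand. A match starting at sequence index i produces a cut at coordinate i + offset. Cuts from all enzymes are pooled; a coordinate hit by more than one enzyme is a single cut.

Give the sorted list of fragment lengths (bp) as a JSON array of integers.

[4,4,6,6,6,7,7,7,8,9,9,9,10,11,11,11,13,15,15,19]

Scan for sites:
  TgoVI (GTGGCG, off=3): starts [4, 150] → cuts [7, 153]
  VbrIV (AGGT, off=2): starts [45, 60, 88, 92, 133, 168] → cuts [47, 62, 90, 94, 135, 170]
  JekIX (GAACAA, off=4): starts [11, 39, 113, 140, 160, 177] → cuts [15, 43, 117, 144, 164, 181]
  QalI (CAATGA, off=4): starts [24, 77, 97, 107, 120, 183] → cuts [0, 28, 81, 101, 111, 124]

All cut coordinates (distinct, sorted): [0, 7, 15, 28, 43, 47, 62, 81, 90, 94, 101, 111, 117, 124, 135, 144, 153, 164, 170, 181]

Fragments:
  0→7: 7 bp
  7→15: 8 bp
  15→28: 13 bp
  28→43: 15 bp
  43→47: 4 bp
  47→62: 15 bp
  62→81: 19 bp
  81→90: 9 bp
  90→94: 4 bp
  94→101: 7 bp
  101→111: 10 bp
  111→117: 6 bp
  117→124: 7 bp
  124→135: 11 bp
  135→144: 9 bp
  144→153: 9 bp
  153→164: 11 bp
  164→170: 6 bp
  170→181: 11 bp
  181→0 (wrap): 187-181+0 = 6 bp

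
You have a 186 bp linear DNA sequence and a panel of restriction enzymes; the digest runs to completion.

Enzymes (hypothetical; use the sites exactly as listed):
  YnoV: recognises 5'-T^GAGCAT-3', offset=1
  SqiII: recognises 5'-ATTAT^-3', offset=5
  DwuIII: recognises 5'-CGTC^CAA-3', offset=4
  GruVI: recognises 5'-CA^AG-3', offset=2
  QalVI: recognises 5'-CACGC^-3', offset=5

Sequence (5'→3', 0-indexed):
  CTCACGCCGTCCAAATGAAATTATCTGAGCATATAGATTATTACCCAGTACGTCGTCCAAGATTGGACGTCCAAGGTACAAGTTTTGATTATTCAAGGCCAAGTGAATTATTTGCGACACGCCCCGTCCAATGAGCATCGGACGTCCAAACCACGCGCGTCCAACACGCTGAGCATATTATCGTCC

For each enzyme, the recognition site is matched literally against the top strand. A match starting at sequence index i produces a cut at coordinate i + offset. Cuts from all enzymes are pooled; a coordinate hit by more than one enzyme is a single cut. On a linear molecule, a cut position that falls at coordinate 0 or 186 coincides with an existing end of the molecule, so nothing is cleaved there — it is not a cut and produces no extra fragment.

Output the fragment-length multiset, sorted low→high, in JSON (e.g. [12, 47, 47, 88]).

[1,2,2,2,3,4,4,5,5,6,6,7,7,8,10,10,11,11,12,12,13,14,15,16]

Scan for sites:
  YnoV (TGAGCAT, off=1): starts [25, 131, 169] → cuts [26, 132, 170]
  SqiII (ATTAT, off=5): starts [19, 36, 87, 106, 176] → cuts [24, 41, 92, 111, 181]
  DwuIII (CGTCCAA, off=4): starts [7, 53, 67, 124, 142, 157] → cuts [11, 57, 71, 128, 146, 161]
  GruVI (CAAG, off=2): starts [57, 71, 78, 93, 99] → cuts [59, 73, 80, 95, 101]
  QalVI (CACGC, off=5): starts [2, 117, 151, 164] → cuts [7, 122, 156, 169]

All cut coordinates (distinct, sorted): [7, 11, 24, 26, 41, 57, 59, 71, 73, 80, 92, 95, 101, 111, 122, 128, 132, 146, 156, 161, 169, 170, 181]

Fragment lengths:
  [0,7): 7 bp
  [7,11): 4 bp
  [11,24): 13 bp
  [24,26): 2 bp
  [26,41): 15 bp
  [41,57): 16 bp
  [57,59): 2 bp
  [59,71): 12 bp
  [71,73): 2 bp
  [73,80): 7 bp
  [80,92): 12 bp
  [92,95): 3 bp
  [95,101): 6 bp
  [101,111): 10 bp
  [111,122): 11 bp
  [122,128): 6 bp
  [128,132): 4 bp
  [132,146): 14 bp
  [146,156): 10 bp
  [156,161): 5 bp
  [161,169): 8 bp
  [169,170): 1 bp
  [170,181): 11 bp
  [181,186): 5 bp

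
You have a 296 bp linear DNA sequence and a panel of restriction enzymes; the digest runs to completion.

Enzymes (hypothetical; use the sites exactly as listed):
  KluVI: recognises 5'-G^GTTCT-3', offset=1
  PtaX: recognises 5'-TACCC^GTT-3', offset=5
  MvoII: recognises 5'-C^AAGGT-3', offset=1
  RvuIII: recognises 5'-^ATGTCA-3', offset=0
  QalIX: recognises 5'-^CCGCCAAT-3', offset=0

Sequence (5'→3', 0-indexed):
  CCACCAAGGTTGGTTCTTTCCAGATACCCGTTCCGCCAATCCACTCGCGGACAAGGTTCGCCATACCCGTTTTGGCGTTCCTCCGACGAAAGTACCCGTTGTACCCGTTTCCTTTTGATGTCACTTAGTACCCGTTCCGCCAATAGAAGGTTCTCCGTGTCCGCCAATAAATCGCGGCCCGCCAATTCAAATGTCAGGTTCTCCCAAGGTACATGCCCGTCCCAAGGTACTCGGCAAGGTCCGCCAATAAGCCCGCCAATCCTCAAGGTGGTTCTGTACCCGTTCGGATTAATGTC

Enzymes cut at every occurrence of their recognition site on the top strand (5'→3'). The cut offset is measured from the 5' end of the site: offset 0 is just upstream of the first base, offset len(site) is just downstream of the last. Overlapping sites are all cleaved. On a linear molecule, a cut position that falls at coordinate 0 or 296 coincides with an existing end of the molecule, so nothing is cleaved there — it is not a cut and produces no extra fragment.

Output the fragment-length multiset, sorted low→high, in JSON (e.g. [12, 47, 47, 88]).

[3,3,5,5,6,7,7,8,9,11,11,11,12,12,12,12,13,15,16,16,17,18,18,20,29]

Per-enzyme occurrences:
  KluVI GGTTCT/1: at [11, 148, 196, 269] ⇒ [12, 149, 197, 270]
  PtaX TACCCGTT/5: at [24, 63, 92, 101, 128, 276] ⇒ [29, 68, 97, 106, 133, 281]
  MvoII CAAGGT/1: at [4, 51, 204, 222, 234, 263] ⇒ [5, 52, 205, 223, 235, 264]
  RvuIII ATGTCA/0: at [117, 190] ⇒ [117, 190]
  QalIX CCGCCAAT/0: at [32, 136, 160, 178, 240, 252] ⇒ [32, 136, 160, 178, 240, 252]

All cut coordinates (distinct, sorted): [5, 12, 29, 32, 52, 68, 97, 106, 117, 133, 136, 149, 160, 178, 190, 197, 205, 223, 235, 240, 252, 264, 270, 281]

Fragment lengths:
  [0,5): 5 bp
  [5,12): 7 bp
  [12,29): 17 bp
  [29,32): 3 bp
  [32,52): 20 bp
  [52,68): 16 bp
  [68,97): 29 bp
  [97,106): 9 bp
  [106,117): 11 bp
  [117,133): 16 bp
  [133,136): 3 bp
  [136,149): 13 bp
  [149,160): 11 bp
  [160,178): 18 bp
  [178,190): 12 bp
  [190,197): 7 bp
  [197,205): 8 bp
  [205,223): 18 bp
  [223,235): 12 bp
  [235,240): 5 bp
  [240,252): 12 bp
  [252,264): 12 bp
  [264,270): 6 bp
  [270,281): 11 bp
  [281,296): 15 bp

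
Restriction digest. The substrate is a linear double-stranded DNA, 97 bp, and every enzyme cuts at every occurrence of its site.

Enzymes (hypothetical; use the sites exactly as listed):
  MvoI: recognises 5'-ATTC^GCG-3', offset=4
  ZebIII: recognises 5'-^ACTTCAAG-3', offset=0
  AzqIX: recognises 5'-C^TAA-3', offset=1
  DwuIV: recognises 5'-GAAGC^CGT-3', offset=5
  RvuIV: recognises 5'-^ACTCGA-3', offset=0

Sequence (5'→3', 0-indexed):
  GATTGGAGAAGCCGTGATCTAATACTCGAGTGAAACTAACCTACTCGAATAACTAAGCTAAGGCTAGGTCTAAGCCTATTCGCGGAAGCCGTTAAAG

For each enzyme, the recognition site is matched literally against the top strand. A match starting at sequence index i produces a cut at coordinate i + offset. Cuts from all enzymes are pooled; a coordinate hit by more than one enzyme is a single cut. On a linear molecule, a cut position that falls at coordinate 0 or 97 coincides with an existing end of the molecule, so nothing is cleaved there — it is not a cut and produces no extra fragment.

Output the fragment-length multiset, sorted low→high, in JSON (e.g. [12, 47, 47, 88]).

Site scan:
  MvoI ATTCGCG/4: at [77] ⇒ [81]
  ZebIII (ACTTCAAG, off=0): no sites
  AzqIX CTAA/1: at [18, 35, 52, 57, 69] ⇒ [19, 36, 53, 58, 70]
  DwuIV GAAGCCGT/5: at [7, 84] ⇒ [12, 89]
  RvuIV ACTCGA/0: at [23, 42] ⇒ [23, 42]

Pooled cuts: [12, 19, 23, 36, 42, 53, 58, 70, 81, 89]

Fragment lengths:
  [0,12): 12 bp
  [12,19): 7 bp
  [19,23): 4 bp
  [23,36): 13 bp
  [36,42): 6 bp
  [42,53): 11 bp
  [53,58): 5 bp
  [58,70): 12 bp
  [70,81): 11 bp
  [81,89): 8 bp
  [89,97): 8 bp

[4,5,6,7,8,8,11,11,12,12,13]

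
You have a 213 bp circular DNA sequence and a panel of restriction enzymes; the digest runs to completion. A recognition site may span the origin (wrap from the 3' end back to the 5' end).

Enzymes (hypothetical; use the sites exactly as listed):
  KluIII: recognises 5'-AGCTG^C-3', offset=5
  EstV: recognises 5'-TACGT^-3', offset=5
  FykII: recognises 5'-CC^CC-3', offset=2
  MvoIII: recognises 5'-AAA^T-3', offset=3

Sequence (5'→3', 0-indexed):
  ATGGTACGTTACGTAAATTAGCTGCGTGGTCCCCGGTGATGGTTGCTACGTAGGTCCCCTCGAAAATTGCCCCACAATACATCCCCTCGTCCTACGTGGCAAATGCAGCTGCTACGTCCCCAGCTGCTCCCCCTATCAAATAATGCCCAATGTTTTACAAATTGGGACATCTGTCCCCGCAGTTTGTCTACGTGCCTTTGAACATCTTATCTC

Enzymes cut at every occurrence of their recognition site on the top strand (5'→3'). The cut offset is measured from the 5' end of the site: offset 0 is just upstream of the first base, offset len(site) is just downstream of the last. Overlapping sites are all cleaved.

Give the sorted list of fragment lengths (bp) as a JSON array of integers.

Site scan:
  KluIII (AGCTGC, off=5): starts [19, 106, 121] → cuts [24, 111, 126]
  EstV (TACGT, off=5): starts [4, 9, 46, 92, 112, 188] → cuts [9, 14, 51, 97, 117, 193]
  FykII (CCCC, off=2): starts [30, 55, 69, 82, 117, 128, 129, 174] → cuts [32, 57, 71, 84, 119, 130, 131, 176]
  MvoIII (AAAT, off=3): starts [14, 63, 100, 137, 158] → cuts [17, 66, 103, 140, 161]

All cut coordinates (distinct, sorted): [9, 14, 17, 24, 32, 51, 57, 66, 71, 84, 97, 103, 111, 117, 119, 126, 130, 131, 140, 161, 176, 193]

Fragment lengths:
  9→14: 5 bp
  14→17: 3 bp
  17→24: 7 bp
  24→32: 8 bp
  32→51: 19 bp
  51→57: 6 bp
  57→66: 9 bp
  66→71: 5 bp
  71→84: 13 bp
  84→97: 13 bp
  97→103: 6 bp
  103→111: 8 bp
  111→117: 6 bp
  117→119: 2 bp
  119→126: 7 bp
  126→130: 4 bp
  130→131: 1 bp
  131→140: 9 bp
  140→161: 21 bp
  161→176: 15 bp
  176→193: 17 bp
  193→9 (wrap): 213-193+9 = 29 bp

[1,2,3,4,5,5,6,6,6,7,7,8,8,9,9,13,13,15,17,19,21,29]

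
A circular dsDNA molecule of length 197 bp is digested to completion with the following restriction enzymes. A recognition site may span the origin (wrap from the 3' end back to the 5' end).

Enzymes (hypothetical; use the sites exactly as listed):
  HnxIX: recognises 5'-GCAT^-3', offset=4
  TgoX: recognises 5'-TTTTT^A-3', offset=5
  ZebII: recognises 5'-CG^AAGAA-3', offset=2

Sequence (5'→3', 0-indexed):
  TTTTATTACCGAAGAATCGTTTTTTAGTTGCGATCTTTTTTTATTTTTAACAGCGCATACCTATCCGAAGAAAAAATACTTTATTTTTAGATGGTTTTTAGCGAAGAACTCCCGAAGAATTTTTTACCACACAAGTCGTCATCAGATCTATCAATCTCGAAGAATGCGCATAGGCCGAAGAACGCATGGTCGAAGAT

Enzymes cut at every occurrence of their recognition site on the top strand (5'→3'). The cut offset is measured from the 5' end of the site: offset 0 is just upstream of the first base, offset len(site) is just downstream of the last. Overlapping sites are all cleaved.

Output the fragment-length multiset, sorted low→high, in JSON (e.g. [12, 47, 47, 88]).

[4,6,6,7,9,10,10,11,11,11,12,14,14,17,21,34]

Per-enzyme occurrences:
  HnxIX (GCAT, off=4): starts [54, 167, 183] → cuts [58, 171, 187]
  TgoX (TTTTTA, off=5): starts [20, 37, 43, 83, 94, 120, 196] → cuts [4, 25, 42, 48, 88, 99, 125]
  ZebII (CGAAGAA, off=2): starts [9, 65, 101, 112, 157, 175] → cuts [11, 67, 103, 114, 159, 177]

All cut coordinates (distinct, sorted): [4, 11, 25, 42, 48, 58, 67, 88, 99, 103, 114, 125, 159, 171, 177, 187]

Fragment lengths:
  4→11: 7 bp
  11→25: 14 bp
  25→42: 17 bp
  42→48: 6 bp
  48→58: 10 bp
  58→67: 9 bp
  67→88: 21 bp
  88→99: 11 bp
  99→103: 4 bp
  103→114: 11 bp
  114→125: 11 bp
  125→159: 34 bp
  159→171: 12 bp
  171→177: 6 bp
  177→187: 10 bp
  187→4 (wrap): 197-187+4 = 14 bp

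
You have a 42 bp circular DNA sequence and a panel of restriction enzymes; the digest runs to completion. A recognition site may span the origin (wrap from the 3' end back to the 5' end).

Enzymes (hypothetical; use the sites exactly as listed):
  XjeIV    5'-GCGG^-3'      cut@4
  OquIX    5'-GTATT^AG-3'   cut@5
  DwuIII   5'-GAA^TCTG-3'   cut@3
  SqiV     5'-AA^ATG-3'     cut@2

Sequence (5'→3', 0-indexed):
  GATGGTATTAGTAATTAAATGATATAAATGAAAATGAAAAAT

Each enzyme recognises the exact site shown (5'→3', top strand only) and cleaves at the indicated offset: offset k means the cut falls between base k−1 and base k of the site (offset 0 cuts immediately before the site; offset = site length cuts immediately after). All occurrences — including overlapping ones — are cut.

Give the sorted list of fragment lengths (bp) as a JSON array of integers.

[6,7,9,9,11]

Scan for sites:
  XjeIV (GCGG, off=4): no sites
  OquIX GTATTAG/5: at [4] ⇒ [9]
  DwuIII (GAATCTG, off=3): no sites
  SqiV AAATG/2: at [16, 25, 31, 38] ⇒ [18, 27, 33, 40]

Pooled cuts: [9, 18, 27, 33, 40]

Fragments:
  9→18: 9 bp
  18→27: 9 bp
  27→33: 6 bp
  33→40: 7 bp
  40→9 (wrap): 42-40+9 = 11 bp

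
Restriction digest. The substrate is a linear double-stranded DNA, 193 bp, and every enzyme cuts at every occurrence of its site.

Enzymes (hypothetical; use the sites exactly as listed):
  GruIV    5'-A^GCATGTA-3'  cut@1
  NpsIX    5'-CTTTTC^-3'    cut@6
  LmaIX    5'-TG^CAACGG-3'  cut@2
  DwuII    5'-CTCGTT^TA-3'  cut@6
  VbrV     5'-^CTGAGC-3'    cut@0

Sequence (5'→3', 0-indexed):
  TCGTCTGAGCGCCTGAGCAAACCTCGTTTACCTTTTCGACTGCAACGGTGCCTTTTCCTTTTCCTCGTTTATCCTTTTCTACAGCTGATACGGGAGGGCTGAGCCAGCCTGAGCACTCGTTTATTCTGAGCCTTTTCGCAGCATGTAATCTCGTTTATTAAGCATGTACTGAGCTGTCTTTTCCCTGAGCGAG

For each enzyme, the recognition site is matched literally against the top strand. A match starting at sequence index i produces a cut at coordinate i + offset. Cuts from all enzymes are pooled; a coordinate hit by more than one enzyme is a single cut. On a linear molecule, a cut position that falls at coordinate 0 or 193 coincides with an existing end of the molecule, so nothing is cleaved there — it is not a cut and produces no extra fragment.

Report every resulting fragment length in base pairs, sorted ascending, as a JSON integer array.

Scan for sites:
  GruIV AGCATGTA/1: at [139, 160] ⇒ [140, 161]
  NpsIX CTTTTC/6: at [31, 51, 57, 73, 131, 177] ⇒ [37, 57, 63, 79, 137, 183]
  LmaIX TGCAACGG/2: at [40] ⇒ [42]
  DwuII CTCGTTTA/6: at [22, 63, 115, 149] ⇒ [28, 69, 121, 155]
  VbrV CTGAGC/0: at [4, 12, 98, 108, 125, 168, 184] ⇒ [4, 12, 98, 108, 125, 168, 184]

Pooled cuts: [4, 12, 28, 37, 42, 57, 63, 69, 79, 98, 108, 121, 125, 137, 140, 155, 161, 168, 183, 184]

Fragments:
  [0,4): 4 bp
  [4,12): 8 bp
  [12,28): 16 bp
  [28,37): 9 bp
  [37,42): 5 bp
  [42,57): 15 bp
  [57,63): 6 bp
  [63,69): 6 bp
  [69,79): 10 bp
  [79,98): 19 bp
  [98,108): 10 bp
  [108,121): 13 bp
  [121,125): 4 bp
  [125,137): 12 bp
  [137,140): 3 bp
  [140,155): 15 bp
  [155,161): 6 bp
  [161,168): 7 bp
  [168,183): 15 bp
  [183,184): 1 bp
  [184,193): 9 bp

[1,3,4,4,5,6,6,6,7,8,9,9,10,10,12,13,15,15,15,16,19]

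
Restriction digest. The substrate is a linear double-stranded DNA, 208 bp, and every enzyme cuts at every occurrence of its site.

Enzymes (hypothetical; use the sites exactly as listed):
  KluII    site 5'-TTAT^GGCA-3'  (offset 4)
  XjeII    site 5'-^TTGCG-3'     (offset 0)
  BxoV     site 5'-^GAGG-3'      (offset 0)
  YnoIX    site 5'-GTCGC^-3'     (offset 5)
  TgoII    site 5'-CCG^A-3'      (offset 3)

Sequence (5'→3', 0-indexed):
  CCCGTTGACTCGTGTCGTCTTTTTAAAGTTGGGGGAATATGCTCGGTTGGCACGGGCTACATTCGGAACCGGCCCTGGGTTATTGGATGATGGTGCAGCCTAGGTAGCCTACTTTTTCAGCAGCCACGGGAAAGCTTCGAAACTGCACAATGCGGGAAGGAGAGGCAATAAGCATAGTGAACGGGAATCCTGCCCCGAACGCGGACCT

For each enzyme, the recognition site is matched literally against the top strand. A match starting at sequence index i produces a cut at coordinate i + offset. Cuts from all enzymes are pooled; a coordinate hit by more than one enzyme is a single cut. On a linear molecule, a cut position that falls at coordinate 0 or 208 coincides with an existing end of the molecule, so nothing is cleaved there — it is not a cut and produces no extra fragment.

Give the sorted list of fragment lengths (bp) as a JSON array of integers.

[11,36,161]

Per-enzyme occurrences:
  KluII (TTATGGCA, off=4): no sites
  XjeII (TTGCG, off=0): no sites
  BxoV (GAGG, off=0): starts [161] → cuts [161]
  YnoIX (GTCGC, off=5): no sites
  TgoII (CCGA, off=3): starts [194] → cuts [197]

Pooled cuts: [161, 197]

Fragments:
  [0,161): 161 bp
  [161,197): 36 bp
  [197,208): 11 bp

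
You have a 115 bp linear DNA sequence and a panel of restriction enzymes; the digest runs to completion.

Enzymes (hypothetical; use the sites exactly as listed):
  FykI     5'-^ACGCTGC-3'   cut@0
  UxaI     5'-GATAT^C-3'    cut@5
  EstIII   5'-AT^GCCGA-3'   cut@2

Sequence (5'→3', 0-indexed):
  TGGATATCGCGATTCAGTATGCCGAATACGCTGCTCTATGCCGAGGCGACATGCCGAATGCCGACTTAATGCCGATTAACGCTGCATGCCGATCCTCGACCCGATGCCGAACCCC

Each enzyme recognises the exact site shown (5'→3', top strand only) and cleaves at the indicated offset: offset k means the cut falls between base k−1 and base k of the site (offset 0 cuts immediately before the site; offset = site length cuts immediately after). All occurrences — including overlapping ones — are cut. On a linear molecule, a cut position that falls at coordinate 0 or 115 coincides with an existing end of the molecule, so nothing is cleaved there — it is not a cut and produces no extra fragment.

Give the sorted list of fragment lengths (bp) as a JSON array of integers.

Site scan:
  FykI (ACGCTGC, off=0): starts [27, 78] → cuts [27, 78]
  UxaI (GATATC, off=5): starts [2] → cuts [7]
  EstIII (ATGCCGA, off=2): starts [18, 37, 50, 57, 68, 85, 103] → cuts [20, 39, 52, 59, 70, 87, 105]

All cut coordinates (distinct, sorted): [7, 20, 27, 39, 52, 59, 70, 78, 87, 105]

Fragments:
  [0,7): 7 bp
  [7,20): 13 bp
  [20,27): 7 bp
  [27,39): 12 bp
  [39,52): 13 bp
  [52,59): 7 bp
  [59,70): 11 bp
  [70,78): 8 bp
  [78,87): 9 bp
  [87,105): 18 bp
  [105,115): 10 bp

[7,7,7,8,9,10,11,12,13,13,18]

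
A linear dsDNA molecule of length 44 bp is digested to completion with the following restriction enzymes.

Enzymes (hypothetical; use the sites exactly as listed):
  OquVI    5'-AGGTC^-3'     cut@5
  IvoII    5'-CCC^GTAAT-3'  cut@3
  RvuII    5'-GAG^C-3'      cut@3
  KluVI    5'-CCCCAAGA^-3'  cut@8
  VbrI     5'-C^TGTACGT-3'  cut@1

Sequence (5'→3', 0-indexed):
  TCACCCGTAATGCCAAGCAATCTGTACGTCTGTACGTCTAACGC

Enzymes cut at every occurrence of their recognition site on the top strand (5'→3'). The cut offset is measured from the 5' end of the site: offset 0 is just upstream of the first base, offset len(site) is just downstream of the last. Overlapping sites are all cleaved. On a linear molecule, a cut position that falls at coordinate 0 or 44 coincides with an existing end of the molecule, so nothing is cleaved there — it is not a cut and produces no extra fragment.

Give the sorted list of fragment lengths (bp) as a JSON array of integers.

[6,8,14,16]

Per-enzyme occurrences:
  OquVI (AGGTC, off=5): no sites
  IvoII (CCCGTAAT, off=3): starts [3] → cuts [6]
  RvuII (GAGC, off=3): no sites
  KluVI (CCCCAAGA, off=8): no sites
  VbrI (CTGTACGT, off=1): starts [21, 29] → cuts [22, 30]

All cut coordinates (distinct, sorted): [6, 22, 30]

Fragments:
  [0,6): 6 bp
  [6,22): 16 bp
  [22,30): 8 bp
  [30,44): 14 bp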